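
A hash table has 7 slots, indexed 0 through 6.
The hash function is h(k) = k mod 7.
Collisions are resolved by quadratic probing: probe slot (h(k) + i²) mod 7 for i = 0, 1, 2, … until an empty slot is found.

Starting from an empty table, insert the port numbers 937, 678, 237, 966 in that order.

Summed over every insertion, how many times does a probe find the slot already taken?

4

937: h=6 -> slot 6
678: h=6, probe 6,0 -> slot 0
237: h=6, probe 6,0,3 -> slot 3
966: h=0, probe 0,1 -> slot 1
Table: [678, 966, -, 237, -, -, 937]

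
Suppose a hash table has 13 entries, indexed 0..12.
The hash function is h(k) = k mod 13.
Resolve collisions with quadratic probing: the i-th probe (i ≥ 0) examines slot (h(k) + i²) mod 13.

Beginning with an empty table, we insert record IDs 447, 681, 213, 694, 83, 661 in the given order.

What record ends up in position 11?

661

Insert 447: h=5, slot 5 empty => index 5.
Insert 681: h=5, slot 5 occupied => index 6.
Insert 213: h=5, slots 5,6 occupied => index 9.
Insert 694: h=5, slots 5,6,9 occupied => index 1.
Insert 83: h=5, slots 5,6,9,1 occupied => index 8.
Insert 661: h=11, slot 11 empty => index 11.
Table: [-, 694, -, -, -, 447, 681, -, 83, 213, -, 661, -]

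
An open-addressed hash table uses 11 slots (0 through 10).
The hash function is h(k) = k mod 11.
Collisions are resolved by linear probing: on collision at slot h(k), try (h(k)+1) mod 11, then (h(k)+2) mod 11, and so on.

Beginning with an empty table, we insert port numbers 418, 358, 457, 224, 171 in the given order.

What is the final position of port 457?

Insert 418: h=0, slot 0 empty => index 0.
Insert 358: h=6, slot 6 empty => index 6.
Insert 457: h=6, slot 6 occupied => index 7.
Insert 224: h=4, slot 4 empty => index 4.
Insert 171: h=6, slots 6,7 occupied => index 8.
Table: [418, -, -, -, 224, -, 358, 457, 171, -, -]

7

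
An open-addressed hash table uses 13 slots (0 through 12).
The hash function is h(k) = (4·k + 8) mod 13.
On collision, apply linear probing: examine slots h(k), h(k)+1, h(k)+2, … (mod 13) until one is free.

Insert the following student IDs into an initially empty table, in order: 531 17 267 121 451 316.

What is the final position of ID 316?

Insert 531: h=0, slot 0 empty → index 0.
Insert 17: h=11, slot 11 empty → index 11.
Insert 267: h=10, slot 10 empty → index 10.
Insert 121: h=11, slot 11 occupied → index 12.
Insert 451: h=5, slot 5 empty → index 5.
Insert 316: h=11, slots 11,12,0 occupied → index 1.
Table: [531, 316, -, -, -, 451, -, -, -, -, 267, 17, 121]

1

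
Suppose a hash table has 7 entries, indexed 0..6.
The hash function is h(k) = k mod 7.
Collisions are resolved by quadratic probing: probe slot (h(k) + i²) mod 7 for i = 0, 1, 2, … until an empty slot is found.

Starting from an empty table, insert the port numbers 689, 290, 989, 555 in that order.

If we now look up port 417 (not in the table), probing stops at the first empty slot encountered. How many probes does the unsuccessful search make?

2

689 hashes to 3; slot 3 is free -> place at 3.
290 hashes to 3; 3 taken -> place at 4.
989 hashes to 2; slot 2 is free -> place at 2.
555 hashes to 2; 2,3 taken -> place at 6.
Table: [-, -, 989, 689, 290, -, 555]
Lookup 417: h=4, probe 4,5 → slot 5 empty, not found.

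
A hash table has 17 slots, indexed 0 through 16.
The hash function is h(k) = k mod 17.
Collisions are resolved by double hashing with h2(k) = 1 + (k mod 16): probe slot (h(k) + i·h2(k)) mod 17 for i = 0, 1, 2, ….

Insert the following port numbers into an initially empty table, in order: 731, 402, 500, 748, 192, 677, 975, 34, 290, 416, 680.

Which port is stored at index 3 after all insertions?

34

731: h=0 -> slot 0
402: h=11 -> slot 11
500: h=7 -> slot 7
748: h=0, h2=13, probe 0,13 -> slot 13
192: h=5 -> slot 5
677: h=14 -> slot 14
975: h=6 -> slot 6
34: h=0, h2=3, probe 0,3 -> slot 3
290: h=1 -> slot 1
416: h=8 -> slot 8
680: h=0, h2=9, probe 0,9 -> slot 9
Table: [731, 290, -, 34, -, 192, 975, 500, 416, 680, -, 402, -, 748, 677, -, -]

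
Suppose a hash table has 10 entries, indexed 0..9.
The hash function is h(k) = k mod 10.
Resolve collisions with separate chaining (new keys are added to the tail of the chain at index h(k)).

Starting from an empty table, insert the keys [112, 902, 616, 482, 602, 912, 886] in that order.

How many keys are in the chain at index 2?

Insert 112: h=2, bucket 2 empty -> new chain.
Insert 902: h=2, bucket 2 nonempty -> append to chain.
Insert 616: h=6, bucket 6 empty -> new chain.
Insert 482: h=2, bucket 2 nonempty -> append to chain.
Insert 602: h=2, bucket 2 nonempty -> append to chain.
Insert 912: h=2, bucket 2 nonempty -> append to chain.
Insert 886: h=6, bucket 6 nonempty -> append to chain.
Final buckets:
0: —
1: —
2: 112 -> 902 -> 482 -> 602 -> 912
3: —
4: —
5: —
6: 616 -> 886
7: —
8: —
9: —

5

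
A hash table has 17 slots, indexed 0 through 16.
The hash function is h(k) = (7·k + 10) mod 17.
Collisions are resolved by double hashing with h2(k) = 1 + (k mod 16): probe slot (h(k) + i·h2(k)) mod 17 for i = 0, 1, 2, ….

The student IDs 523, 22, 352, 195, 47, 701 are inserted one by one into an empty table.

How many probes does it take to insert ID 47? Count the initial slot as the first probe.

523 hashes to 16; slot 16 is free → place at 16.
22 hashes to 11; slot 11 is free → place at 11.
352 hashes to 9; slot 9 is free → place at 9.
195 hashes to 15; slot 15 is free → place at 15.
47 hashes to 16, h2=16; 16,15 taken → place at 14.
701 hashes to 4; slot 4 is free → place at 4.
Table: [∅, ∅, ∅, ∅, 701, ∅, ∅, ∅, ∅, 352, ∅, 22, ∅, ∅, 47, 195, 523]

3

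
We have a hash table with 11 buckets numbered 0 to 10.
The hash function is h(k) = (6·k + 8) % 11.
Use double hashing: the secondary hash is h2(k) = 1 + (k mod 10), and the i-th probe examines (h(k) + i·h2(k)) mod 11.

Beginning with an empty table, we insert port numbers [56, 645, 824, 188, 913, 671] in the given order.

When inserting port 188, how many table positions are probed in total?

56 hashes to 3; slot 3 is free → place at 3.
645 hashes to 6; slot 6 is free → place at 6.
824 hashes to 2; slot 2 is free → place at 2.
188 hashes to 3, h2=9; 3 taken → place at 1.
913 hashes to 8; slot 8 is free → place at 8.
671 hashes to 8, h2=2; 8 taken → place at 10.
Table: [., 188, 824, 56, ., ., 645, ., 913, ., 671]

2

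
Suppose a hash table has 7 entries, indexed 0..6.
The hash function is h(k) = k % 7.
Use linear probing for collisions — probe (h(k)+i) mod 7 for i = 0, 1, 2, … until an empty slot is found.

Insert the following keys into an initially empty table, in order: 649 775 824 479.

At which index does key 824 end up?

649: h=5 => slot 5
775: h=5, probe 5,6 => slot 6
824: h=5, probe 5,6,0 => slot 0
479: h=3 => slot 3
Table: [824, ., ., 479, ., 649, 775]

0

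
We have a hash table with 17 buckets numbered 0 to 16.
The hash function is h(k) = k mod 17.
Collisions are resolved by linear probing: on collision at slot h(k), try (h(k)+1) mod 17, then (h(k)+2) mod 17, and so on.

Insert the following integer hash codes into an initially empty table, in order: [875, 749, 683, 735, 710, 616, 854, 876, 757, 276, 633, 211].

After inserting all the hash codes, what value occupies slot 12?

875 hashes to 8; slot 8 is free => place at 8.
749 hashes to 1; slot 1 is free => place at 1.
683 hashes to 3; slot 3 is free => place at 3.
735 hashes to 4; slot 4 is free => place at 4.
710 hashes to 13; slot 13 is free => place at 13.
616 hashes to 4; 4 taken => place at 5.
854 hashes to 4; 4,5 taken => place at 6.
876 hashes to 9; slot 9 is free => place at 9.
757 hashes to 9; 9 taken => place at 10.
276 hashes to 4; 4,5,6 taken => place at 7.
633 hashes to 4; 4,5,6,7,8,9,10 taken => place at 11.
211 hashes to 7; 7,8,9,10,11 taken => place at 12.
Table: [—, 749, —, 683, 735, 616, 854, 276, 875, 876, 757, 633, 211, 710, —, —, —]

211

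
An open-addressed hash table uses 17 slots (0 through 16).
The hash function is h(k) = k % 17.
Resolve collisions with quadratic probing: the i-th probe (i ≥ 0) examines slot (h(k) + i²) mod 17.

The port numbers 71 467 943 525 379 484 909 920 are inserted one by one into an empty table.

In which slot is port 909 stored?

71: h=3 => slot 3
467: h=8 => slot 8
943: h=8, probe 8,9 => slot 9
525: h=15 => slot 15
379: h=5 => slot 5
484: h=8, probe 8,9,12 => slot 12
909: h=8, probe 8,9,12,0 => slot 0
920: h=2 => slot 2
Table: [909, -, 920, 71, -, 379, -, -, 467, 943, -, -, 484, -, -, 525, -]

0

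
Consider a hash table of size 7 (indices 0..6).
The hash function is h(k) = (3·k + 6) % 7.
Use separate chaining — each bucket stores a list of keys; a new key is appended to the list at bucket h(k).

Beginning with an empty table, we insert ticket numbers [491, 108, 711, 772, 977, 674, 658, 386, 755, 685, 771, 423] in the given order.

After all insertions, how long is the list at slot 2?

3

Insert 491: h=2, bucket 2 empty -> new chain.
Insert 108: h=1, bucket 1 empty -> new chain.
Insert 711: h=4, bucket 4 empty -> new chain.
Insert 772: h=5, bucket 5 empty -> new chain.
Insert 977: h=4, bucket 4 nonempty -> append to chain.
Insert 674: h=5, bucket 5 nonempty -> append to chain.
Insert 658: h=6, bucket 6 empty -> new chain.
Insert 386: h=2, bucket 2 nonempty -> append to chain.
Insert 755: h=3, bucket 3 empty -> new chain.
Insert 685: h=3, bucket 3 nonempty -> append to chain.
Insert 771: h=2, bucket 2 nonempty -> append to chain.
Insert 423: h=1, bucket 1 nonempty -> append to chain.
Final buckets:
0: ∅
1: 108 -> 423
2: 491 -> 386 -> 771
3: 755 -> 685
4: 711 -> 977
5: 772 -> 674
6: 658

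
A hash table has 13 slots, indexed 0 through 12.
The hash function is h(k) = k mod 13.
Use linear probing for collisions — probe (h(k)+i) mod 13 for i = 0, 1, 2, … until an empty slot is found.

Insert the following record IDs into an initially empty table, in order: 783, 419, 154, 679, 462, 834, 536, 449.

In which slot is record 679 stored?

5

783 hashes to 3; slot 3 is free => place at 3.
419 hashes to 3; 3 taken => place at 4.
154 hashes to 11; slot 11 is free => place at 11.
679 hashes to 3; 3,4 taken => place at 5.
462 hashes to 7; slot 7 is free => place at 7.
834 hashes to 2; slot 2 is free => place at 2.
536 hashes to 3; 3,4,5 taken => place at 6.
449 hashes to 7; 7 taken => place at 8.
Table: [., ., 834, 783, 419, 679, 536, 462, 449, ., ., 154, .]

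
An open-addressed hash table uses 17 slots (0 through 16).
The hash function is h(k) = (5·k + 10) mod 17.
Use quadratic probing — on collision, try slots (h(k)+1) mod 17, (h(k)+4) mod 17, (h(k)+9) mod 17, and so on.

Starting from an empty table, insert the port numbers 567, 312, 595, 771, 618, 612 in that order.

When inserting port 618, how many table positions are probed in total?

5

Insert 567: h=6, slot 6 empty -> index 6.
Insert 312: h=6, slot 6 occupied -> index 7.
Insert 595: h=10, slot 10 empty -> index 10.
Insert 771: h=6, slots 6,7,10 occupied -> index 15.
Insert 618: h=6, slots 6,7,10,15 occupied -> index 5.
Insert 612: h=10, slot 10 occupied -> index 11.
Table: [∅, ∅, ∅, ∅, ∅, 618, 567, 312, ∅, ∅, 595, 612, ∅, ∅, ∅, 771, ∅]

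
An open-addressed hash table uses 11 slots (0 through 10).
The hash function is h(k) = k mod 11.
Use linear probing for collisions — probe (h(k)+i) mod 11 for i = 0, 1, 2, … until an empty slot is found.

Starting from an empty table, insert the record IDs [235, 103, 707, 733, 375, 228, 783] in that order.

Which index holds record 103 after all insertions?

235: h=4 → slot 4
103: h=4, probe 4,5 → slot 5
707: h=3 → slot 3
733: h=7 → slot 7
375: h=1 → slot 1
228: h=8 → slot 8
783: h=2 → slot 2
Table: [—, 375, 783, 707, 235, 103, —, 733, 228, —, —]

5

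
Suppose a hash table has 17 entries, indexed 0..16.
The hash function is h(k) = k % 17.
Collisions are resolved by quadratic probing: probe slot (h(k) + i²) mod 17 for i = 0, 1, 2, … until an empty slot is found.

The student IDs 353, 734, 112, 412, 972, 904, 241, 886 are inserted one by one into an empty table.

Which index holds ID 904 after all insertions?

12

353 hashes to 13; slot 13 is free -> place at 13.
734 hashes to 3; slot 3 is free -> place at 3.
112 hashes to 10; slot 10 is free -> place at 10.
412 hashes to 4; slot 4 is free -> place at 4.
972 hashes to 3; 3,4 taken -> place at 7.
904 hashes to 3; 3,4,7 taken -> place at 12.
241 hashes to 3; 3,4,7,12 taken -> place at 2.
886 hashes to 2; 2,3 taken -> place at 6.
Table: [_, _, 241, 734, 412, _, 886, 972, _, _, 112, _, 904, 353, _, _, _]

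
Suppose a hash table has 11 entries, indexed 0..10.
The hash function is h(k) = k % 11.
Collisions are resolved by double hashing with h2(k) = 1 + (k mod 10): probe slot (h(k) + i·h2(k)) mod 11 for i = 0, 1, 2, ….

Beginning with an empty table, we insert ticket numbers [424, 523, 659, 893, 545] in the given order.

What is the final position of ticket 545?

1

Insert 424: h=6, slot 6 empty → index 6.
Insert 523: h=6, h2=4, slot 6 occupied → index 10.
Insert 659: h=10, h2=10, slot 10 occupied → index 9.
Insert 893: h=2, slot 2 empty → index 2.
Insert 545: h=6, h2=6, slot 6 occupied → index 1.
Table: [—, 545, 893, —, —, —, 424, —, —, 659, 523]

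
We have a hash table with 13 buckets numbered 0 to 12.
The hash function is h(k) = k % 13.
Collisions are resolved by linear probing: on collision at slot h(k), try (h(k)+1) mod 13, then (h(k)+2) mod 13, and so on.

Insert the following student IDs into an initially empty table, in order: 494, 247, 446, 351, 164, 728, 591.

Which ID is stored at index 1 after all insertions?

494: h=0 -> slot 0
247: h=0, probe 0,1 -> slot 1
446: h=4 -> slot 4
351: h=0, probe 0,1,2 -> slot 2
164: h=8 -> slot 8
728: h=0, probe 0,1,2,3 -> slot 3
591: h=6 -> slot 6
Table: [494, 247, 351, 728, 446, ∅, 591, ∅, 164, ∅, ∅, ∅, ∅]

247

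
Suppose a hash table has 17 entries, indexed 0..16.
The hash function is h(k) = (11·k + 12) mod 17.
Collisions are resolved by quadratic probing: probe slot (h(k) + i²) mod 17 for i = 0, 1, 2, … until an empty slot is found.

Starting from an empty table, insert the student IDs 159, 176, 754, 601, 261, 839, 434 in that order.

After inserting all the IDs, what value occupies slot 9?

261

Insert 159: h=10, slot 10 empty -> index 10.
Insert 176: h=10, slot 10 occupied -> index 11.
Insert 754: h=10, slots 10,11 occupied -> index 14.
Insert 601: h=10, slots 10,11,14 occupied -> index 2.
Insert 261: h=10, slots 10,11,14,2 occupied -> index 9.
Insert 839: h=10, slots 10,11,14,2,9 occupied -> index 1.
Insert 434: h=9, slots 9,10 occupied -> index 13.
Table: [-, 839, 601, -, -, -, -, -, -, 261, 159, 176, -, 434, 754, -, -]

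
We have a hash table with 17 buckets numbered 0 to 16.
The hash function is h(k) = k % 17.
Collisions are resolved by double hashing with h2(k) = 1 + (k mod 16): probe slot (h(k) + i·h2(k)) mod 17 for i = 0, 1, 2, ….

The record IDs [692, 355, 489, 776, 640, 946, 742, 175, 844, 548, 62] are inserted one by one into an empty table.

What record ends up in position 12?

Insert 692: h=12, slot 12 empty => index 12.
Insert 355: h=15, slot 15 empty => index 15.
Insert 489: h=13, slot 13 empty => index 13.
Insert 776: h=11, slot 11 empty => index 11.
Insert 640: h=11, h2=1, slots 11,12,13 occupied => index 14.
Insert 946: h=11, h2=3, slots 11,14 occupied => index 0.
Insert 742: h=11, h2=7, slot 11 occupied => index 1.
Insert 175: h=5, slot 5 empty => index 5.
Insert 844: h=11, h2=13, slot 11 occupied => index 7.
Insert 548: h=4, slot 4 empty => index 4.
Insert 62: h=11, h2=15, slot 11 occupied => index 9.
Table: [946, 742, -, -, 548, 175, -, 844, -, 62, -, 776, 692, 489, 640, 355, -]

692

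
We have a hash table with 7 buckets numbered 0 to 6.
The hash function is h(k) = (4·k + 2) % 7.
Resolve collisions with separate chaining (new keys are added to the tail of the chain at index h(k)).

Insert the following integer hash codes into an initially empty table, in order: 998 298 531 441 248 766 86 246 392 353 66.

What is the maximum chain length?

4

Insert 998: h=4, bucket 4 empty -> new chain.
Insert 298: h=4, bucket 4 nonempty -> append to chain.
Insert 531: h=5, bucket 5 empty -> new chain.
Insert 441: h=2, bucket 2 empty -> new chain.
Insert 248: h=0, bucket 0 empty -> new chain.
Insert 766: h=0, bucket 0 nonempty -> append to chain.
Insert 86: h=3, bucket 3 empty -> new chain.
Insert 246: h=6, bucket 6 empty -> new chain.
Insert 392: h=2, bucket 2 nonempty -> append to chain.
Insert 353: h=0, bucket 0 nonempty -> append to chain.
Insert 66: h=0, bucket 0 nonempty -> append to chain.
Final buckets:
0: 248 -> 766 -> 353 -> 66
1: -
2: 441 -> 392
3: 86
4: 998 -> 298
5: 531
6: 246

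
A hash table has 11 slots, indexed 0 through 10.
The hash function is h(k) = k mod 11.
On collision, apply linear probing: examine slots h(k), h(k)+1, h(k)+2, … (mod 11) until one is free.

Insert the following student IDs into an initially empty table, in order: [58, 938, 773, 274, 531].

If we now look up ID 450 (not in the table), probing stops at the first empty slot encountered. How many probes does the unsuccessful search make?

2

Insert 58: h=3, slot 3 empty → index 3.
Insert 938: h=3, slot 3 occupied → index 4.
Insert 773: h=3, slots 3,4 occupied → index 5.
Insert 274: h=10, slot 10 empty → index 10.
Insert 531: h=3, slots 3,4,5 occupied → index 6.
Table: [—, —, —, 58, 938, 773, 531, —, —, —, 274]
Lookup 450: h=10, probe 10,0 → slot 0 empty, not found.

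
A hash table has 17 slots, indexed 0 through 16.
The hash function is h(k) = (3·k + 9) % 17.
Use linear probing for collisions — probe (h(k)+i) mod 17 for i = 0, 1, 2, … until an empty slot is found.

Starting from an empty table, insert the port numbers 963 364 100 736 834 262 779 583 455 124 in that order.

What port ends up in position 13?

Insert 963: h=8, slot 8 empty → index 8.
Insert 364: h=13, slot 13 empty → index 13.
Insert 100: h=3, slot 3 empty → index 3.
Insert 736: h=7, slot 7 empty → index 7.
Insert 834: h=12, slot 12 empty → index 12.
Insert 262: h=13, slot 13 occupied → index 14.
Insert 779: h=0, slot 0 empty → index 0.
Insert 583: h=7, slots 7,8 occupied → index 9.
Insert 455: h=14, slot 14 occupied → index 15.
Insert 124: h=7, slots 7,8,9 occupied → index 10.
Table: [779, _, _, 100, _, _, _, 736, 963, 583, 124, _, 834, 364, 262, 455, _]

364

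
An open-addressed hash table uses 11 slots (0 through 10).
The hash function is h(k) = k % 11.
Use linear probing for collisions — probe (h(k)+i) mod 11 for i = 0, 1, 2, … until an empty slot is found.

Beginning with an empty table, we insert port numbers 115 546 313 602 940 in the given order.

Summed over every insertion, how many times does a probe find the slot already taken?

Insert 115: h=5, slot 5 empty => index 5.
Insert 546: h=7, slot 7 empty => index 7.
Insert 313: h=5, slot 5 occupied => index 6.
Insert 602: h=8, slot 8 empty => index 8.
Insert 940: h=5, slots 5,6,7,8 occupied => index 9.
Table: [∅, ∅, ∅, ∅, ∅, 115, 313, 546, 602, 940, ∅]

5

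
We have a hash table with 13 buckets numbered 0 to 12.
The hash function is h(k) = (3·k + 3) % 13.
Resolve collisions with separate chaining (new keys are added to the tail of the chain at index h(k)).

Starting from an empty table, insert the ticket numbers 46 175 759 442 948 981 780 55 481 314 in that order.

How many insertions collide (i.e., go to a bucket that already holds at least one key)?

3

Insert 46: h=11, bucket 11 empty -> new chain.
Insert 175: h=8, bucket 8 empty -> new chain.
Insert 759: h=5, bucket 5 empty -> new chain.
Insert 442: h=3, bucket 3 empty -> new chain.
Insert 948: h=0, bucket 0 empty -> new chain.
Insert 981: h=8, bucket 8 nonempty -> append to chain.
Insert 780: h=3, bucket 3 nonempty -> append to chain.
Insert 55: h=12, bucket 12 empty -> new chain.
Insert 481: h=3, bucket 3 nonempty -> append to chain.
Insert 314: h=9, bucket 9 empty -> new chain.
Final buckets:
0: 948
1: -
2: -
3: 442 -> 780 -> 481
4: -
5: 759
6: -
7: -
8: 175 -> 981
9: 314
10: -
11: 46
12: 55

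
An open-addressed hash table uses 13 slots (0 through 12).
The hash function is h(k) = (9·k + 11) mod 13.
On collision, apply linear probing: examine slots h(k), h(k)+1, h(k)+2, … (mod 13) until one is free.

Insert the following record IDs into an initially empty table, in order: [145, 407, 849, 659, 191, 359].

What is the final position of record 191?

145 hashes to 3; slot 3 is free -> place at 3.
407 hashes to 8; slot 8 is free -> place at 8.
849 hashes to 8; 8 taken -> place at 9.
659 hashes to 1; slot 1 is free -> place at 1.
191 hashes to 1; 1 taken -> place at 2.
359 hashes to 5; slot 5 is free -> place at 5.
Table: [., 659, 191, 145, ., 359, ., ., 407, 849, ., ., .]

2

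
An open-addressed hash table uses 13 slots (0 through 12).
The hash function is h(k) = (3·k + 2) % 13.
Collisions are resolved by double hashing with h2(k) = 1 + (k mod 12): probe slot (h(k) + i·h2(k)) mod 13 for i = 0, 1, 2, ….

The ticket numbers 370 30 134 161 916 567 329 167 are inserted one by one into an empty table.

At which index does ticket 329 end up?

6

370: h=7 -> slot 7
30: h=1 -> slot 1
134: h=1, h2=3, probe 1,4 -> slot 4
161: h=4, h2=6, probe 4,10 -> slot 10
916: h=7, h2=5, probe 7,12 -> slot 12
567: h=0 -> slot 0
329: h=1, h2=6, probe 1,7,0,6 -> slot 6
167: h=9 -> slot 9
Table: [567, 30, —, —, 134, —, 329, 370, —, 167, 161, —, 916]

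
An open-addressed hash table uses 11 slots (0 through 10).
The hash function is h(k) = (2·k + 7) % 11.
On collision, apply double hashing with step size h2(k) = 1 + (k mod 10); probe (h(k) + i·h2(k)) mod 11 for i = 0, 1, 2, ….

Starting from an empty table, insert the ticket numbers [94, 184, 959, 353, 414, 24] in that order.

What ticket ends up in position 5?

24

Insert 94: h=8, slot 8 empty → index 8.
Insert 184: h=1, slot 1 empty → index 1.
Insert 959: h=0, slot 0 empty → index 0.
Insert 353: h=9, slot 9 empty → index 9.
Insert 414: h=10, slot 10 empty → index 10.
Insert 24: h=0, h2=5, slot 0 occupied → index 5.
Table: [959, 184, -, -, -, 24, -, -, 94, 353, 414]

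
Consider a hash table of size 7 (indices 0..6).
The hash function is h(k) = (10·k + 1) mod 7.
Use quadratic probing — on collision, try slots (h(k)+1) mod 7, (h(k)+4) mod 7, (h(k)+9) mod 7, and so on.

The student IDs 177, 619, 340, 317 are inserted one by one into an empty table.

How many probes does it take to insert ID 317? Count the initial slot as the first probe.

2

177: h=0 => slot 0
619: h=3 => slot 3
340: h=6 => slot 6
317: h=0, probe 0,1 => slot 1
Table: [177, 317, ., 619, ., ., 340]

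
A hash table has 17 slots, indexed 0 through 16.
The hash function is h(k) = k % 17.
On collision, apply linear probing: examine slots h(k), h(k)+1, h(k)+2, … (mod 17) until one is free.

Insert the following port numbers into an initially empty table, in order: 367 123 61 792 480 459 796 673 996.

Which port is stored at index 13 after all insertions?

673

367 hashes to 10; slot 10 is free => place at 10.
123 hashes to 4; slot 4 is free => place at 4.
61 hashes to 10; 10 taken => place at 11.
792 hashes to 10; 10,11 taken => place at 12.
480 hashes to 4; 4 taken => place at 5.
459 hashes to 0; slot 0 is free => place at 0.
796 hashes to 14; slot 14 is free => place at 14.
673 hashes to 10; 10,11,12 taken => place at 13.
996 hashes to 10; 10,11,12,13,14 taken => place at 15.
Table: [459, ∅, ∅, ∅, 123, 480, ∅, ∅, ∅, ∅, 367, 61, 792, 673, 796, 996, ∅]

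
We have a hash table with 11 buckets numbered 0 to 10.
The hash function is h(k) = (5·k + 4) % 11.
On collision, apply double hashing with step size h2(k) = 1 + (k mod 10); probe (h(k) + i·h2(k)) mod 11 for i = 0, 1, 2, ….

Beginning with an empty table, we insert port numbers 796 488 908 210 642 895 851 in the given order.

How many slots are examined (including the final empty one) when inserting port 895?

796 hashes to 2; slot 2 is free => place at 2.
488 hashes to 2, h2=9; 2 taken => place at 0.
908 hashes to 1; slot 1 is free => place at 1.
210 hashes to 9; slot 9 is free => place at 9.
642 hashes to 2, h2=3; 2 taken => place at 5.
895 hashes to 2, h2=6; 2 taken => place at 8.
851 hashes to 2, h2=2; 2 taken => place at 4.
Table: [488, 908, 796, ∅, 851, 642, ∅, ∅, 895, 210, ∅]

2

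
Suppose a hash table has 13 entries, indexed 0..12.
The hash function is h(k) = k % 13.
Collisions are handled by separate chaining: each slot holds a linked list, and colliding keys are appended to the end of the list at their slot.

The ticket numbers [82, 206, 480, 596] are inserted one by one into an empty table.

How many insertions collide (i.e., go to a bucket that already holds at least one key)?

1

82 -> bucket 4
206 -> bucket 11
480 -> bucket 12
596 -> bucket 11 (collision)
Final buckets:
0: ∅
1: ∅
2: ∅
3: ∅
4: 82
5: ∅
6: ∅
7: ∅
8: ∅
9: ∅
10: ∅
11: 206 -> 596
12: 480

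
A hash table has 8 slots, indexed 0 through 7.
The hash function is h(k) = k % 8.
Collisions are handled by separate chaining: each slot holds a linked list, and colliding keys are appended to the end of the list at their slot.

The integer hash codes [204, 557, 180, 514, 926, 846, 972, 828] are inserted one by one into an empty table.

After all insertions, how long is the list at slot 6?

204 → bucket 4
557 → bucket 5
180 → bucket 4 (collision)
514 → bucket 2
926 → bucket 6
846 → bucket 6 (collision)
972 → bucket 4 (collision)
828 → bucket 4 (collision)
Final buckets:
0: —
1: —
2: 514
3: —
4: 204 -> 180 -> 972 -> 828
5: 557
6: 926 -> 846
7: —

2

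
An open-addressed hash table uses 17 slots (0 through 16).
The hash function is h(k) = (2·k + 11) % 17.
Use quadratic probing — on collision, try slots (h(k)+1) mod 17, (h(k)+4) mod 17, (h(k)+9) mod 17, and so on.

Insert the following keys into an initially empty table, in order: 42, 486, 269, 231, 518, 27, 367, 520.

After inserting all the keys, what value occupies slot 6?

367

42 hashes to 10; slot 10 is free => place at 10.
486 hashes to 14; slot 14 is free => place at 14.
269 hashes to 5; slot 5 is free => place at 5.
231 hashes to 14; 14 taken => place at 15.
518 hashes to 10; 10 taken => place at 11.
27 hashes to 14; 14,15 taken => place at 1.
367 hashes to 14; 14,15,1 taken => place at 6.
520 hashes to 14; 14,15,1,6 taken => place at 13.
Table: [_, 27, _, _, _, 269, 367, _, _, _, 42, 518, _, 520, 486, 231, _]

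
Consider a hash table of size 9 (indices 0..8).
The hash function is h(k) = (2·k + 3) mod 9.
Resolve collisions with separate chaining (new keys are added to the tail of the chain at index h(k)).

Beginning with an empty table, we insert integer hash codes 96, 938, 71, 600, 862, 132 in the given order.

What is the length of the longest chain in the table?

3

96 -> bucket 6
938 -> bucket 7
71 -> bucket 1
600 -> bucket 6 (collision)
862 -> bucket 8
132 -> bucket 6 (collision)
Final buckets:
0: _
1: 71
2: _
3: _
4: _
5: _
6: 96 -> 600 -> 132
7: 938
8: 862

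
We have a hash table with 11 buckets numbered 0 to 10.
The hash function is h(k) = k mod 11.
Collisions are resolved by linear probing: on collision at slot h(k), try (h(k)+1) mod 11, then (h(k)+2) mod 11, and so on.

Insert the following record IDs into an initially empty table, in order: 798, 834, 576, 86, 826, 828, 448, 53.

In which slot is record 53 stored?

798 hashes to 6; slot 6 is free => place at 6.
834 hashes to 9; slot 9 is free => place at 9.
576 hashes to 4; slot 4 is free => place at 4.
86 hashes to 9; 9 taken => place at 10.
826 hashes to 1; slot 1 is free => place at 1.
828 hashes to 3; slot 3 is free => place at 3.
448 hashes to 8; slot 8 is free => place at 8.
53 hashes to 9; 9,10 taken => place at 0.
Table: [53, 826, -, 828, 576, -, 798, -, 448, 834, 86]

0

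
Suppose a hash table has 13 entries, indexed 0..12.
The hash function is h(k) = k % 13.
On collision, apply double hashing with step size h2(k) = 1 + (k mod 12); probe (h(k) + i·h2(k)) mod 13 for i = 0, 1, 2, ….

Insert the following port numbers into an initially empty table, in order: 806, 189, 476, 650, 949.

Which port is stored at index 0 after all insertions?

806

806 hashes to 0; slot 0 is free -> place at 0.
189 hashes to 7; slot 7 is free -> place at 7.
476 hashes to 8; slot 8 is free -> place at 8.
650 hashes to 0, h2=3; 0 taken -> place at 3.
949 hashes to 0, h2=2; 0 taken -> place at 2.
Table: [806, _, 949, 650, _, _, _, 189, 476, _, _, _, _]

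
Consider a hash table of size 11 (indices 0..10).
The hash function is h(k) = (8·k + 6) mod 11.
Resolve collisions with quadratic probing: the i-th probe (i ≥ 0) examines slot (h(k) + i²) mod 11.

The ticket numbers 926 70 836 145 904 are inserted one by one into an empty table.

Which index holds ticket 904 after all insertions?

926: h=0 => slot 0
70: h=5 => slot 5
836: h=6 => slot 6
145: h=0, probe 0,1 => slot 1
904: h=0, probe 0,1,4 => slot 4
Table: [926, 145, ∅, ∅, 904, 70, 836, ∅, ∅, ∅, ∅]

4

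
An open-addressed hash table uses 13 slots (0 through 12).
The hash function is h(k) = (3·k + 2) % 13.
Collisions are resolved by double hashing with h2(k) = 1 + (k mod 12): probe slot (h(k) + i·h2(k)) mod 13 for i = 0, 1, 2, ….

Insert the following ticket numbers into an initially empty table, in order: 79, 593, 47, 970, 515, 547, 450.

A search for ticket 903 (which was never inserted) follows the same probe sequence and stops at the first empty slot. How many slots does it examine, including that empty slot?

Insert 79: h=5, slot 5 empty => index 5.
Insert 593: h=0, slot 0 empty => index 0.
Insert 47: h=0, h2=12, slot 0 occupied => index 12.
Insert 970: h=0, h2=11, slot 0 occupied => index 11.
Insert 515: h=0, h2=12, slots 0,12,11 occupied => index 10.
Insert 547: h=5, h2=8, slots 5,0 occupied => index 8.
Insert 450: h=0, h2=7, slot 0 occupied => index 7.
Table: [593, —, —, —, —, 79, —, 450, 547, —, 515, 970, 47]
Lookup 903: h=7, h2=4, probe 7,11,2 → slot 2 empty, not found.

3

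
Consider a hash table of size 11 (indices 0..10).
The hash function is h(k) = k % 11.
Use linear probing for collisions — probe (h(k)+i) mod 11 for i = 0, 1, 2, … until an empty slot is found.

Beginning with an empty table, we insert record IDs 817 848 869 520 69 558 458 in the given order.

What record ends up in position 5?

817 hashes to 3; slot 3 is free => place at 3.
848 hashes to 1; slot 1 is free => place at 1.
869 hashes to 0; slot 0 is free => place at 0.
520 hashes to 3; 3 taken => place at 4.
69 hashes to 3; 3,4 taken => place at 5.
558 hashes to 8; slot 8 is free => place at 8.
458 hashes to 7; slot 7 is free => place at 7.
Table: [869, 848, _, 817, 520, 69, _, 458, 558, _, _]

69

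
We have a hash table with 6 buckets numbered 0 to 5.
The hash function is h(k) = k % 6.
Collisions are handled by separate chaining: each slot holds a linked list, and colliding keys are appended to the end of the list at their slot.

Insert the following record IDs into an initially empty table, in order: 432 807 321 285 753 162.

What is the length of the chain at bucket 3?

Insert 432: h=0, bucket 0 empty -> new chain.
Insert 807: h=3, bucket 3 empty -> new chain.
Insert 321: h=3, bucket 3 nonempty -> append to chain.
Insert 285: h=3, bucket 3 nonempty -> append to chain.
Insert 753: h=3, bucket 3 nonempty -> append to chain.
Insert 162: h=0, bucket 0 nonempty -> append to chain.
Final buckets:
0: 432 -> 162
1: .
2: .
3: 807 -> 321 -> 285 -> 753
4: .
5: .

4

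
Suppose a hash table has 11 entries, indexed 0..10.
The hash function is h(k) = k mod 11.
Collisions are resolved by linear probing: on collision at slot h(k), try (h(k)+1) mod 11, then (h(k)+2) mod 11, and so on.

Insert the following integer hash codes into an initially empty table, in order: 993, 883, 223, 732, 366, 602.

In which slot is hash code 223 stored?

5

993: h=3 → slot 3
883: h=3, probe 3,4 → slot 4
223: h=3, probe 3,4,5 → slot 5
732: h=6 → slot 6
366: h=3, probe 3,4,5,6,7 → slot 7
602: h=8 → slot 8
Table: [-, -, -, 993, 883, 223, 732, 366, 602, -, -]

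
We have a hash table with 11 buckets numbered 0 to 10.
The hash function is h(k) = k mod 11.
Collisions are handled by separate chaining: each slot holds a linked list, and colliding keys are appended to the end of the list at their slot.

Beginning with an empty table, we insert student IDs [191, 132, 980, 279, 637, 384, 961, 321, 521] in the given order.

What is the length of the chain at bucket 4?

Insert 191: h=4, bucket 4 empty → new chain.
Insert 132: h=0, bucket 0 empty → new chain.
Insert 980: h=1, bucket 1 empty → new chain.
Insert 279: h=4, bucket 4 nonempty → append to chain.
Insert 637: h=10, bucket 10 empty → new chain.
Insert 384: h=10, bucket 10 nonempty → append to chain.
Insert 961: h=4, bucket 4 nonempty → append to chain.
Insert 321: h=2, bucket 2 empty → new chain.
Insert 521: h=4, bucket 4 nonempty → append to chain.
Final buckets:
0: 132
1: 980
2: 321
3: .
4: 191 -> 279 -> 961 -> 521
5: .
6: .
7: .
8: .
9: .
10: 637 -> 384

4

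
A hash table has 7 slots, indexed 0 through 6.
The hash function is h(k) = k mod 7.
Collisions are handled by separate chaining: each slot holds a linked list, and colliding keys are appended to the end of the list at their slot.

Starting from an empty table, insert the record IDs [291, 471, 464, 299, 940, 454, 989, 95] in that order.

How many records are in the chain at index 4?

2

291 -> bucket 4
471 -> bucket 2
464 -> bucket 2 (collision)
299 -> bucket 5
940 -> bucket 2 (collision)
454 -> bucket 6
989 -> bucket 2 (collision)
95 -> bucket 4 (collision)
Final buckets:
0: -
1: -
2: 471 -> 464 -> 940 -> 989
3: -
4: 291 -> 95
5: 299
6: 454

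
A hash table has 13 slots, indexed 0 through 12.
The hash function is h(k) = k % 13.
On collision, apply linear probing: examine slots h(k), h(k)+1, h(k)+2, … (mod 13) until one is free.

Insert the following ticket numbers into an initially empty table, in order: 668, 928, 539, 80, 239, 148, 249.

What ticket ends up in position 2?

668: h=5 => slot 5
928: h=5, probe 5,6 => slot 6
539: h=6, probe 6,7 => slot 7
80: h=2 => slot 2
239: h=5, probe 5,6,7,8 => slot 8
148: h=5, probe 5,6,7,8,9 => slot 9
249: h=2, probe 2,3 => slot 3
Table: [_, _, 80, 249, _, 668, 928, 539, 239, 148, _, _, _]

80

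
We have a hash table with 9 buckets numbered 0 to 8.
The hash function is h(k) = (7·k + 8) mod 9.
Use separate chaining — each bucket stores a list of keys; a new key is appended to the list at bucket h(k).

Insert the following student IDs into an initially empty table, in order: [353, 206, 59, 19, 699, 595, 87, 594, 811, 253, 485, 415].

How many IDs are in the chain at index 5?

353 -> bucket 4
206 -> bucket 1
59 -> bucket 7
19 -> bucket 6
699 -> bucket 5
595 -> bucket 6 (collision)
87 -> bucket 5 (collision)
594 -> bucket 8
811 -> bucket 6 (collision)
253 -> bucket 6 (collision)
485 -> bucket 1 (collision)
415 -> bucket 6 (collision)
Final buckets:
0: -
1: 206 -> 485
2: -
3: -
4: 353
5: 699 -> 87
6: 19 -> 595 -> 811 -> 253 -> 415
7: 59
8: 594

2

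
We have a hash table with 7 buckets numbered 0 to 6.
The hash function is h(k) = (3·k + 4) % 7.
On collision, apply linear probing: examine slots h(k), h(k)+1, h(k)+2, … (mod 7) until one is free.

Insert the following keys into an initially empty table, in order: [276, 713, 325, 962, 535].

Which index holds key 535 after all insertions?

Insert 276: h=6, slot 6 empty → index 6.
Insert 713: h=1, slot 1 empty → index 1.
Insert 325: h=6, slot 6 occupied → index 0.
Insert 962: h=6, slots 6,0,1 occupied → index 2.
Insert 535: h=6, slots 6,0,1,2 occupied → index 3.
Table: [325, 713, 962, 535, ∅, ∅, 276]

3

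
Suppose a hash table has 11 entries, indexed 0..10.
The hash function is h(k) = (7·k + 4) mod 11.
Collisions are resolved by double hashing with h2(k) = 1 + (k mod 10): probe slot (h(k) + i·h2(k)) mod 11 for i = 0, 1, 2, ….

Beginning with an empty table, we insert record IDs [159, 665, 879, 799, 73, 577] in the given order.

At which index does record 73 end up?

Insert 159: h=6, slot 6 empty => index 6.
Insert 665: h=6, h2=6, slot 6 occupied => index 1.
Insert 879: h=8, slot 8 empty => index 8.
Insert 799: h=9, slot 9 empty => index 9.
Insert 73: h=9, h2=4, slot 9 occupied => index 2.
Insert 577: h=6, h2=8, slot 6 occupied => index 3.
Table: [∅, 665, 73, 577, ∅, ∅, 159, ∅, 879, 799, ∅]

2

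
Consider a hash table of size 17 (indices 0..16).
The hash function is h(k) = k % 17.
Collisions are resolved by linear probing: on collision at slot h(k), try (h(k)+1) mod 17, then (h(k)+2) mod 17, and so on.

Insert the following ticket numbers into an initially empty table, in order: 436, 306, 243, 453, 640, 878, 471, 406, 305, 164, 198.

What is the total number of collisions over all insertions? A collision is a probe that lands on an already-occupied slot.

29

436 hashes to 11; slot 11 is free → place at 11.
306 hashes to 0; slot 0 is free → place at 0.
243 hashes to 5; slot 5 is free → place at 5.
453 hashes to 11; 11 taken → place at 12.
640 hashes to 11; 11,12 taken → place at 13.
878 hashes to 11; 11,12,13 taken → place at 14.
471 hashes to 12; 12,13,14 taken → place at 15.
406 hashes to 15; 15 taken → place at 16.
305 hashes to 16; 16,0 taken → place at 1.
164 hashes to 11; 11,12,13,14,15,16,0,1 taken → place at 2.
198 hashes to 11; 11,12,13,14,15,16,0,1,2 taken → place at 3.
Table: [306, 305, 164, 198, —, 243, —, —, —, —, —, 436, 453, 640, 878, 471, 406]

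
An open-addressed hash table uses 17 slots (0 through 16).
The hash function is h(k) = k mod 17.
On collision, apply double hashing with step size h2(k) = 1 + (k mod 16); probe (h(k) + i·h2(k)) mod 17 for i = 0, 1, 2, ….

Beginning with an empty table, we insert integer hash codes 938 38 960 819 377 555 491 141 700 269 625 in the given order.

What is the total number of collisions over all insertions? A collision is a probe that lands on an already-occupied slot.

5

Insert 938: h=3, slot 3 empty -> index 3.
Insert 38: h=4, slot 4 empty -> index 4.
Insert 960: h=8, slot 8 empty -> index 8.
Insert 819: h=3, h2=4, slot 3 occupied -> index 7.
Insert 377: h=3, h2=10, slot 3 occupied -> index 13.
Insert 555: h=11, slot 11 empty -> index 11.
Insert 491: h=15, slot 15 empty -> index 15.
Insert 141: h=5, slot 5 empty -> index 5.
Insert 700: h=3, h2=13, slot 3 occupied -> index 16.
Insert 269: h=14, slot 14 empty -> index 14.
Insert 625: h=13, h2=2, slots 13,15 occupied -> index 0.
Table: [625, ∅, ∅, 938, 38, 141, ∅, 819, 960, ∅, ∅, 555, ∅, 377, 269, 491, 700]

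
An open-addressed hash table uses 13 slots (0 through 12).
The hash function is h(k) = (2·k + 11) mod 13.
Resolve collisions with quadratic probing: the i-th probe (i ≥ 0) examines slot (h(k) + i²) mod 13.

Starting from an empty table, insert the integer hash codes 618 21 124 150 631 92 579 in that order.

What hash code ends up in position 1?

618: h=12 → slot 12
21: h=1 → slot 1
124: h=12, probe 12,0 → slot 0
150: h=12, probe 12,0,3 → slot 3
631: h=12, probe 12,0,3,8 → slot 8
92: h=0, probe 0,1,4 → slot 4
579: h=12, probe 12,0,3,8,2 → slot 2
Table: [124, 21, 579, 150, 92, -, -, -, 631, -, -, -, 618]

21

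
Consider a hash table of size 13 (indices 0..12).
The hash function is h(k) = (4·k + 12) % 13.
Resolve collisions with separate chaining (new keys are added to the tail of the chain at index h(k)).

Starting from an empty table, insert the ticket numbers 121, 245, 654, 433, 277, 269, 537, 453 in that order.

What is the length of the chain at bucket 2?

5

121 -> bucket 2
245 -> bucket 4
654 -> bucket 2 (collision)
433 -> bucket 2 (collision)
277 -> bucket 2 (collision)
269 -> bucket 9
537 -> bucket 2 (collision)
453 -> bucket 4 (collision)
Final buckets:
0: ∅
1: ∅
2: 121 -> 654 -> 433 -> 277 -> 537
3: ∅
4: 245 -> 453
5: ∅
6: ∅
7: ∅
8: ∅
9: 269
10: ∅
11: ∅
12: ∅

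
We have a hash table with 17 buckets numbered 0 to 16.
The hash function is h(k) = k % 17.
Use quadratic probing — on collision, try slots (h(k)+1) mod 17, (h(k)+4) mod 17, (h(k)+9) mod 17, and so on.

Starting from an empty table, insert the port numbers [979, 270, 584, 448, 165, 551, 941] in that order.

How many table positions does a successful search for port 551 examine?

Insert 979: h=10, slot 10 empty -> index 10.
Insert 270: h=15, slot 15 empty -> index 15.
Insert 584: h=6, slot 6 empty -> index 6.
Insert 448: h=6, slot 6 occupied -> index 7.
Insert 165: h=12, slot 12 empty -> index 12.
Insert 551: h=7, slot 7 occupied -> index 8.
Insert 941: h=6, slots 6,7,10,15 occupied -> index 5.
Table: [_, _, _, _, _, 941, 584, 448, 551, _, 979, _, 165, _, _, 270, _]
Lookup 551: h=7, probe 7,8 → found at 8.

2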